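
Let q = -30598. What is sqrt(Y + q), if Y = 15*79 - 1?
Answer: I*sqrt(29414) ≈ 171.51*I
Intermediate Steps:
Y = 1184 (Y = 1185 - 1 = 1184)
sqrt(Y + q) = sqrt(1184 - 30598) = sqrt(-29414) = I*sqrt(29414)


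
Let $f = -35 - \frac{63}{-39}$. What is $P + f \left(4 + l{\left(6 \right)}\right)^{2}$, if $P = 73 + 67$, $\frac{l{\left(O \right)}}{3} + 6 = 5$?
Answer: $\frac{1386}{13} \approx 106.62$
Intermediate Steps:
$l{\left(O \right)} = -3$ ($l{\left(O \right)} = -18 + 3 \cdot 5 = -18 + 15 = -3$)
$P = 140$
$f = - \frac{434}{13}$ ($f = -35 - 63 \left(- \frac{1}{39}\right) = -35 - - \frac{21}{13} = -35 + \frac{21}{13} = - \frac{434}{13} \approx -33.385$)
$P + f \left(4 + l{\left(6 \right)}\right)^{2} = 140 - \frac{434 \left(4 - 3\right)^{2}}{13} = 140 - \frac{434 \cdot 1^{2}}{13} = 140 - \frac{434}{13} = \frac{1386}{13}$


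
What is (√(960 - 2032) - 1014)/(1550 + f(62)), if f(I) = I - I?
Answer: -507/775 + 2*I*√67/775 ≈ -0.65419 + 0.021123*I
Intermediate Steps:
f(I) = 0
(√(960 - 2032) - 1014)/(1550 + f(62)) = (√(960 - 2032) - 1014)/(1550 + 0) = (√(-1072) - 1014)/1550 = (4*I*√67 - 1014)*(1/1550) = (-1014 + 4*I*√67)*(1/1550) = -507/775 + 2*I*√67/775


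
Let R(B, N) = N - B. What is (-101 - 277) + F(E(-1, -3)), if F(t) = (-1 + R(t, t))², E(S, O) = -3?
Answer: -377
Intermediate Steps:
F(t) = 1 (F(t) = (-1 + (t - t))² = (-1 + 0)² = (-1)² = 1)
(-101 - 277) + F(E(-1, -3)) = (-101 - 277) + 1 = -378 + 1 = -377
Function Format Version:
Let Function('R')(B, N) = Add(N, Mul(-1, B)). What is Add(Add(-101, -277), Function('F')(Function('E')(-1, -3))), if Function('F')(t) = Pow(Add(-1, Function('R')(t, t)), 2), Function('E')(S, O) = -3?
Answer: -377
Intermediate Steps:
Function('F')(t) = 1 (Function('F')(t) = Pow(Add(-1, Add(t, Mul(-1, t))), 2) = Pow(Add(-1, 0), 2) = Pow(-1, 2) = 1)
Add(Add(-101, -277), Function('F')(Function('E')(-1, -3))) = Add(Add(-101, -277), 1) = Add(-378, 1) = -377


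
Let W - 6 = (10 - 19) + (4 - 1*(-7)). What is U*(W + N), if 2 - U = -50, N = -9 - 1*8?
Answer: -468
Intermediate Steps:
N = -17 (N = -9 - 8 = -17)
W = 8 (W = 6 + ((10 - 19) + (4 - 1*(-7))) = 6 + (-9 + (4 + 7)) = 6 + (-9 + 11) = 6 + 2 = 8)
U = 52 (U = 2 - 1*(-50) = 2 + 50 = 52)
U*(W + N) = 52*(8 - 17) = 52*(-9) = -468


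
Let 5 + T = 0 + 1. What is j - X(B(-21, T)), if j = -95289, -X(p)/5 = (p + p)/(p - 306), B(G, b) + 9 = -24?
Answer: -10767547/113 ≈ -95288.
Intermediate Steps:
T = -4 (T = -5 + (0 + 1) = -5 + 1 = -4)
B(G, b) = -33 (B(G, b) = -9 - 24 = -33)
X(p) = -10*p/(-306 + p) (X(p) = -5*(p + p)/(p - 306) = -5*2*p/(-306 + p) = -10*p/(-306 + p))
j - X(B(-21, T)) = -95289 - (-10)*(-33)/(-306 - 33) = -95289 - (-10)*(-33)/(-339) = -95289 - (-10)*(-33)*(-1)/339 = -95289 - 1*(-110/113) = -95289 + 110/113 = -10767547/113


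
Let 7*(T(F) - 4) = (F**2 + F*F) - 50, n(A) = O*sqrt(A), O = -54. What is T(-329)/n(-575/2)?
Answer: 21646*I*sqrt(46)/4347 ≈ 33.773*I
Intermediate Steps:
n(A) = -54*sqrt(A)
T(F) = -22/7 + 2*F**2/7 (T(F) = 4 + ((F**2 + F*F) - 50)/7 = 4 + ((F**2 + F**2) - 50)/7 = 4 + (2*F**2 - 50)/7 = 4 + (-50 + 2*F**2)/7 = 4 + (-50/7 + 2*F**2/7) = -22/7 + 2*F**2/7)
T(-329)/n(-575/2) = (-22/7 + (2/7)*(-329)**2)/((-54*5*I*sqrt(46)/2)) = (-22/7 + (2/7)*108241)/((-54*5*I*sqrt(46)/2)) = (-22/7 + 30926)/((-135*I*sqrt(46))) = 216460/(7*((-135*I*sqrt(46)))) = 216460*(I*sqrt(46)/6210)/7 = 21646*I*sqrt(46)/4347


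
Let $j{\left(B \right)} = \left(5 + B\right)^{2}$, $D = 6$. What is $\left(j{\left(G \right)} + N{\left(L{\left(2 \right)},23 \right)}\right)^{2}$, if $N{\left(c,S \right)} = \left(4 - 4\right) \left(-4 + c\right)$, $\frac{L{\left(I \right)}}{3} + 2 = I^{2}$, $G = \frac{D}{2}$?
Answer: $4096$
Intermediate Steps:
$G = 3$ ($G = \frac{6}{2} = 6 \cdot \frac{1}{2} = 3$)
$L{\left(I \right)} = -6 + 3 I^{2}$
$N{\left(c,S \right)} = 0$ ($N{\left(c,S \right)} = 0 \left(-4 + c\right) = 0$)
$\left(j{\left(G \right)} + N{\left(L{\left(2 \right)},23 \right)}\right)^{2} = \left(\left(5 + 3\right)^{2} + 0\right)^{2} = \left(8^{2} + 0\right)^{2} = \left(64 + 0\right)^{2} = 64^{2} = 4096$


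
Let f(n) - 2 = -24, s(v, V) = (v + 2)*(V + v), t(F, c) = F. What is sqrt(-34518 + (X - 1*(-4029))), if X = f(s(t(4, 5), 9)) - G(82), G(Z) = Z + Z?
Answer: 5*I*sqrt(1227) ≈ 175.14*I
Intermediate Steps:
s(v, V) = (2 + v)*(V + v)
G(Z) = 2*Z
f(n) = -22 (f(n) = 2 - 24 = -22)
X = -186 (X = -22 - 2*82 = -22 - 1*164 = -22 - 164 = -186)
sqrt(-34518 + (X - 1*(-4029))) = sqrt(-34518 + (-186 - 1*(-4029))) = sqrt(-34518 + (-186 + 4029)) = sqrt(-34518 + 3843) = sqrt(-30675) = 5*I*sqrt(1227)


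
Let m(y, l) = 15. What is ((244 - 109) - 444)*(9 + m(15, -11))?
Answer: -7416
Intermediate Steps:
((244 - 109) - 444)*(9 + m(15, -11)) = ((244 - 109) - 444)*(9 + 15) = (135 - 444)*24 = -309*24 = -7416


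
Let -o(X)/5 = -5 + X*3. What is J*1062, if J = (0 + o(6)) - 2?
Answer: -71154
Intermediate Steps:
o(X) = 25 - 15*X (o(X) = -5*(-5 + X*3) = -5*(-5 + 3*X) = 25 - 15*X)
J = -67 (J = (0 + (25 - 15*6)) - 2 = (0 + (25 - 90)) - 2 = (0 - 65) - 2 = -65 - 2 = -67)
J*1062 = -67*1062 = -71154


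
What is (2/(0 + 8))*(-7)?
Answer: -7/4 ≈ -1.7500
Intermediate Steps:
(2/(0 + 8))*(-7) = (2/8)*(-7) = (2*(1/8))*(-7) = (1/4)*(-7) = -7/4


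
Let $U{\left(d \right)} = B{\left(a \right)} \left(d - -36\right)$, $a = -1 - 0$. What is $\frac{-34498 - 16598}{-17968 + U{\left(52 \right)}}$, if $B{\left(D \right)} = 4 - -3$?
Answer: $\frac{2129}{723} \approx 2.9447$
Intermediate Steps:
$a = -1$ ($a = -1 + 0 = -1$)
$B{\left(D \right)} = 7$ ($B{\left(D \right)} = 4 + 3 = 7$)
$U{\left(d \right)} = 252 + 7 d$ ($U{\left(d \right)} = 7 \left(d - -36\right) = 7 \left(d + 36\right) = 7 \left(36 + d\right) = 252 + 7 d$)
$\frac{-34498 - 16598}{-17968 + U{\left(52 \right)}} = \frac{-34498 - 16598}{-17968 + \left(252 + 7 \cdot 52\right)} = \frac{-34498 - 16598}{-17968 + \left(252 + 364\right)} = - \frac{51096}{-17968 + 616} = - \frac{51096}{-17352} = \left(-51096\right) \left(- \frac{1}{17352}\right) = \frac{2129}{723}$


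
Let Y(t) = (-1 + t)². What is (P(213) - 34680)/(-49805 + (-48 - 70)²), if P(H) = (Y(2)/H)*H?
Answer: 34679/35881 ≈ 0.96650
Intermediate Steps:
P(H) = 1 (P(H) = ((-1 + 2)²/H)*H = (1²/H)*H = (1/H)*H = H/H = 1)
(P(213) - 34680)/(-49805 + (-48 - 70)²) = (1 - 34680)/(-49805 + (-48 - 70)²) = -34679/(-49805 + (-118)²) = -34679/(-49805 + 13924) = -34679/(-35881) = -34679*(-1/35881) = 34679/35881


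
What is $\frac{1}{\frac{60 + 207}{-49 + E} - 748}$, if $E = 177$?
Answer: $- \frac{128}{95477} \approx -0.0013406$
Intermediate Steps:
$\frac{1}{\frac{60 + 207}{-49 + E} - 748} = \frac{1}{\frac{60 + 207}{-49 + 177} - 748} = \frac{1}{\frac{267}{128} - 748} = \frac{1}{- \frac{95477}{128}} = - \frac{128}{95477}$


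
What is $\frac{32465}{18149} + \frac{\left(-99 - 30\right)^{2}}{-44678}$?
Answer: $\frac{1148453761}{810861022} \approx 1.4163$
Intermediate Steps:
$\frac{32465}{18149} + \frac{\left(-99 - 30\right)^{2}}{-44678} = 32465 \cdot \frac{1}{18149} + \left(-99 + \left(-47 + 17\right)\right)^{2} \left(- \frac{1}{44678}\right) = \frac{32465}{18149} + \left(-99 - 30\right)^{2} \left(- \frac{1}{44678}\right) = \frac{32465}{18149} + \left(-129\right)^{2} \left(- \frac{1}{44678}\right) = \frac{32465}{18149} + 16641 \left(- \frac{1}{44678}\right) = \frac{32465}{18149} - \frac{16641}{44678} = \frac{1148453761}{810861022}$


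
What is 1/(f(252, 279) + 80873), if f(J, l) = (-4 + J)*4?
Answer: 1/81865 ≈ 1.2215e-5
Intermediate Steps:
f(J, l) = -16 + 4*J
1/(f(252, 279) + 80873) = 1/((-16 + 4*252) + 80873) = 1/((-16 + 1008) + 80873) = 1/(992 + 80873) = 1/81865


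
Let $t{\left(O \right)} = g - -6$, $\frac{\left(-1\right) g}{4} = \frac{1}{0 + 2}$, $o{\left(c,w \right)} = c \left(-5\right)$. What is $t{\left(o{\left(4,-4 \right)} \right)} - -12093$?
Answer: $12097$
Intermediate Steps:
$o{\left(c,w \right)} = - 5 c$
$g = -2$ ($g = - \frac{4}{0 + 2} = - \frac{4}{2} = \left(-4\right) \frac{1}{2} = -2$)
$t{\left(O \right)} = 4$ ($t{\left(O \right)} = -2 - -6 = -2 + 6 = 4$)
$t{\left(o{\left(4,-4 \right)} \right)} - -12093 = 4 - -12093 = 4 + 12093 = 12097$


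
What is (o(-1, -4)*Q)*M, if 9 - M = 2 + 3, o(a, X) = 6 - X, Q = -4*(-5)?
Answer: 800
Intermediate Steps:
Q = 20
M = 4 (M = 9 - (2 + 3) = 9 - 1*5 = 9 - 5 = 4)
(o(-1, -4)*Q)*M = ((6 - 1*(-4))*20)*4 = ((6 + 4)*20)*4 = (10*20)*4 = 200*4 = 800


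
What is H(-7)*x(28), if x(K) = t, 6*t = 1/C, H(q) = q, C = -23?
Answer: 7/138 ≈ 0.050725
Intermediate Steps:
t = -1/138 (t = (1/(-23))/6 = (1*(-1/23))/6 = (⅙)*(-1/23) = -1/138 ≈ -0.0072464)
x(K) = -1/138
H(-7)*x(28) = -7*(-1/138) = 7/138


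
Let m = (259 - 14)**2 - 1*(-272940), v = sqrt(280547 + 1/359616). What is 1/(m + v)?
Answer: 119739541440/39868975526379647 - 8*sqrt(566896358345907)/39868975526379647 ≈ 2.9985e-6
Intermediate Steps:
v = sqrt(566896358345907)/44952 (v = sqrt(280547 + 1/359616) = sqrt(100889189953/359616) = sqrt(566896358345907)/44952 ≈ 529.67)
m = 332965 (m = 245**2 + 272940 = 60025 + 272940 = 332965)
1/(m + v) = 1/(332965 + sqrt(566896358345907)/44952)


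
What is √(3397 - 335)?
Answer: √3062 ≈ 55.335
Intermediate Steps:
√(3397 - 335) = √3062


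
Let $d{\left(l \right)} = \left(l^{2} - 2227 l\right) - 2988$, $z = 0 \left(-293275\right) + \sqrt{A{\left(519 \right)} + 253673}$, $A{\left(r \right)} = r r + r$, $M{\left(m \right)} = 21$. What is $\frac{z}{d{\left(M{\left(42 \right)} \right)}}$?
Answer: $- \frac{\sqrt{523553}}{49314} \approx -0.014673$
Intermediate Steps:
$A{\left(r \right)} = r + r^{2}$ ($A{\left(r \right)} = r^{2} + r = r + r^{2}$)
$z = \sqrt{523553}$ ($z = 0 \left(-293275\right) + \sqrt{519 \left(1 + 519\right) + 253673} = 0 + \sqrt{519 \cdot 520 + 253673} = 0 + \sqrt{269880 + 253673} = 0 + \sqrt{523553} = \sqrt{523553} \approx 723.57$)
$d{\left(l \right)} = -2988 + l^{2} - 2227 l$
$\frac{z}{d{\left(M{\left(42 \right)} \right)}} = \frac{\sqrt{523553}}{-2988 + 21^{2} - 46767} = \frac{\sqrt{523553}}{-2988 + 441 - 46767} = \frac{\sqrt{523553}}{-49314} = \sqrt{523553} \left(- \frac{1}{49314}\right) = - \frac{\sqrt{523553}}{49314}$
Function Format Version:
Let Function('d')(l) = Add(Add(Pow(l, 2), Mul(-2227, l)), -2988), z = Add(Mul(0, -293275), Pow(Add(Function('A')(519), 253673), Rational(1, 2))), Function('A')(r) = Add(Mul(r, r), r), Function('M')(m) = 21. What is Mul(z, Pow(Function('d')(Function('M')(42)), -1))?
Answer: Mul(Rational(-1, 49314), Pow(523553, Rational(1, 2))) ≈ -0.014673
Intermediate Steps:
Function('A')(r) = Add(r, Pow(r, 2)) (Function('A')(r) = Add(Pow(r, 2), r) = Add(r, Pow(r, 2)))
z = Pow(523553, Rational(1, 2)) (z = Add(Mul(0, -293275), Pow(Add(Mul(519, Add(1, 519)), 253673), Rational(1, 2))) = Add(0, Pow(Add(Mul(519, 520), 253673), Rational(1, 2))) = Add(0, Pow(Add(269880, 253673), Rational(1, 2))) = Add(0, Pow(523553, Rational(1, 2))) = Pow(523553, Rational(1, 2)) ≈ 723.57)
Function('d')(l) = Add(-2988, Pow(l, 2), Mul(-2227, l))
Mul(z, Pow(Function('d')(Function('M')(42)), -1)) = Mul(Pow(523553, Rational(1, 2)), Pow(Add(-2988, Pow(21, 2), Mul(-2227, 21)), -1)) = Mul(Pow(523553, Rational(1, 2)), Pow(Add(-2988, 441, -46767), -1)) = Mul(Pow(523553, Rational(1, 2)), Pow(-49314, -1)) = Mul(Pow(523553, Rational(1, 2)), Rational(-1, 49314)) = Mul(Rational(-1, 49314), Pow(523553, Rational(1, 2)))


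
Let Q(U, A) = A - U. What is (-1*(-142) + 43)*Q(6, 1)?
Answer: -925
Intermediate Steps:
(-1*(-142) + 43)*Q(6, 1) = (-1*(-142) + 43)*(1 - 1*6) = (142 + 43)*(1 - 6) = 185*(-5) = -925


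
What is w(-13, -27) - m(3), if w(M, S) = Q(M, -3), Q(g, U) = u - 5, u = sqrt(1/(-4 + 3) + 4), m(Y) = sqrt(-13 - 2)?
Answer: -5 + sqrt(3) - I*sqrt(15) ≈ -3.2679 - 3.873*I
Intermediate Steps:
m(Y) = I*sqrt(15) (m(Y) = sqrt(-15) = I*sqrt(15))
u = sqrt(3) (u = sqrt(1/(-1) + 4) = sqrt(-1 + 4) = sqrt(3) ≈ 1.7320)
Q(g, U) = -5 + sqrt(3) (Q(g, U) = sqrt(3) - 5 = -5 + sqrt(3))
w(M, S) = -5 + sqrt(3)
w(-13, -27) - m(3) = (-5 + sqrt(3)) - I*sqrt(15) = -5 + sqrt(3) - I*sqrt(15)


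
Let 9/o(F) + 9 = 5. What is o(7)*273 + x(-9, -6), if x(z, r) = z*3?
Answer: -2565/4 ≈ -641.25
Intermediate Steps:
x(z, r) = 3*z
o(F) = -9/4 (o(F) = 9/(-9 + 5) = 9/(-4) = 9*(-¼) = -9/4)
o(7)*273 + x(-9, -6) = -9/4*273 + 3*(-9) = -2457/4 - 27 = -2565/4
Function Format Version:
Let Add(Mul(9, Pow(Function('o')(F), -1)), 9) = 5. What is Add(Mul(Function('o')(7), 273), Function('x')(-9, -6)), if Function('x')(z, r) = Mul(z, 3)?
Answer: Rational(-2565, 4) ≈ -641.25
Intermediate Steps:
Function('x')(z, r) = Mul(3, z)
Function('o')(F) = Rational(-9, 4) (Function('o')(F) = Mul(9, Pow(Add(-9, 5), -1)) = Mul(9, Pow(-4, -1)) = Mul(9, Rational(-1, 4)) = Rational(-9, 4))
Add(Mul(Function('o')(7), 273), Function('x')(-9, -6)) = Add(Mul(Rational(-9, 4), 273), Mul(3, -9)) = Add(Rational(-2457, 4), -27) = Rational(-2565, 4)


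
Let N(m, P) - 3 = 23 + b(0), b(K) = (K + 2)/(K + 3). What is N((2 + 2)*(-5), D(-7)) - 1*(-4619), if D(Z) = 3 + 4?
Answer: 13937/3 ≈ 4645.7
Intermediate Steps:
b(K) = (2 + K)/(3 + K)
D(Z) = 7
N(m, P) = 80/3 (N(m, P) = 3 + (23 + (2 + 0)/(3 + 0)) = 3 + (23 + 2/3) = 3 + 71/3 = 80/3)
N((2 + 2)*(-5), D(-7)) - 1*(-4619) = 80/3 - 1*(-4619) = 80/3 + 4619 = 13937/3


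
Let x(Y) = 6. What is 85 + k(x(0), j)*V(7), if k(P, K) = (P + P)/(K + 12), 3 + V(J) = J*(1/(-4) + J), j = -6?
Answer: 347/2 ≈ 173.50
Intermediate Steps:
V(J) = -3 + J*(-¼ + J) (V(J) = -3 + J*(1/(-4) + J) = -3 + J*(-¼ + J))
k(P, K) = 2*P/(12 + K) (k(P, K) = (2*P)/(12 + K) = 2*P/(12 + K))
85 + k(x(0), j)*V(7) = 85 + (2*6/(12 - 6))*(-3 + 7² - ¼*7) = 85 + (2*6/6)*(-3 + 49 - 7/4) = 85 + (2*6*(⅙))*(177/4) = 85 + 2*(177/4) = 85 + 177/2 = 347/2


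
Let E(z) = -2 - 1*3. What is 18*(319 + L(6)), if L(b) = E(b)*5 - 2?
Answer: 5256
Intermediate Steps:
E(z) = -5 (E(z) = -2 - 3 = -5)
L(b) = -27 (L(b) = -5*5 - 2 = -25 - 2 = -27)
18*(319 + L(6)) = 18*(319 - 27) = 18*292 = 5256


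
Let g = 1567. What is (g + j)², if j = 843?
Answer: 5808100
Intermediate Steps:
(g + j)² = (1567 + 843)² = 2410² = 5808100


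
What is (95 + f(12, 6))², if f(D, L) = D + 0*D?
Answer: 11449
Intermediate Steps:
f(D, L) = D (f(D, L) = D + 0 = D)
(95 + f(12, 6))² = (95 + 12)² = 107² = 11449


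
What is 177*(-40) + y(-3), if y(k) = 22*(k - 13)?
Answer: -7432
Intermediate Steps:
y(k) = -286 + 22*k (y(k) = 22*(-13 + k) = -286 + 22*k)
177*(-40) + y(-3) = 177*(-40) + (-286 + 22*(-3)) = -7080 + (-286 - 66) = -7080 - 352 = -7432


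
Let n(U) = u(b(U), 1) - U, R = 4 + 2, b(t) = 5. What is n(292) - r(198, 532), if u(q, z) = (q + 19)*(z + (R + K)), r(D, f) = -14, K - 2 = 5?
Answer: 58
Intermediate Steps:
R = 6
K = 7 (K = 2 + 5 = 7)
u(q, z) = (13 + z)*(19 + q) (u(q, z) = (q + 19)*(z + (6 + 7)) = (19 + q)*(z + 13) = (19 + q)*(13 + z) = (13 + z)*(19 + q))
n(U) = 336 - U (n(U) = (247 + 13*5 + 19*1 + 5*1) - U = (247 + 65 + 19 + 5) - U = 336 - U)
n(292) - r(198, 532) = (336 - 1*292) - 1*(-14) = (336 - 292) + 14 = 44 + 14 = 58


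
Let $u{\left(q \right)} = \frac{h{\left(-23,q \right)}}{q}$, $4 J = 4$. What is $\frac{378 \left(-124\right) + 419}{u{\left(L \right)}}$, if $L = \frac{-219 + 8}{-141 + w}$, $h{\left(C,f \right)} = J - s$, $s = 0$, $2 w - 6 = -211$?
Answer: $- \frac{19603166}{487} \approx -40253.0$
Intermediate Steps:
$w = - \frac{205}{2}$ ($w = 3 + \frac{1}{2} \left(-211\right) = 3 - \frac{211}{2} = - \frac{205}{2} \approx -102.5$)
$J = 1$ ($J = \frac{1}{4} \cdot 4 = 1$)
$h{\left(C,f \right)} = 1$ ($h{\left(C,f \right)} = 1 - 0 = 1 + 0 = 1$)
$L = \frac{422}{487}$ ($L = \frac{-219 + 8}{-141 - \frac{205}{2}} = - \frac{211}{- \frac{487}{2}} = \left(-211\right) \left(- \frac{2}{487}\right) = \frac{422}{487} \approx 0.86653$)
$u{\left(q \right)} = \frac{1}{q}$ ($u{\left(q \right)} = 1 \frac{1}{q} = \frac{1}{q}$)
$\frac{378 \left(-124\right) + 419}{u{\left(L \right)}} = \frac{378 \left(-124\right) + 419}{\frac{1}{\frac{422}{487}}} = \frac{-46872 + 419}{\frac{487}{422}} = \left(-46453\right) \frac{422}{487} = - \frac{19603166}{487}$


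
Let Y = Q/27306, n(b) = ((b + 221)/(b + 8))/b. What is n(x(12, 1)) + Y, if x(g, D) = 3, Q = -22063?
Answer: 1796155/300366 ≈ 5.9799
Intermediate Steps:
n(b) = (221 + b)/(b*(8 + b)) (n(b) = ((221 + b)/(8 + b))/b = (221 + b)/(b*(8 + b)))
Y = -22063/27306 ≈ -0.80799
n(x(12, 1)) + Y = (221 + 3)/(3*(8 + 3)) - 22063/27306 = (⅓)*224/11 - 22063/27306 = (⅓)*(1/11)*224 - 22063/27306 = 224/33 - 22063/27306 = 1796155/300366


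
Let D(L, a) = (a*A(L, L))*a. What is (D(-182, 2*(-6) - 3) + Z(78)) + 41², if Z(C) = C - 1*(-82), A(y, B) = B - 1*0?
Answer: -39109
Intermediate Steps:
A(y, B) = B (A(y, B) = B + 0 = B)
Z(C) = 82 + C (Z(C) = C + 82 = 82 + C)
D(L, a) = L*a² (D(L, a) = (a*L)*a = (L*a)*a = L*a²)
(D(-182, 2*(-6) - 3) + Z(78)) + 41² = (-182*(2*(-6) - 3)² + (82 + 78)) + 41² = (-182*(-12 - 3)² + 160) + 1681 = (-182*(-15)² + 160) + 1681 = (-182*225 + 160) + 1681 = (-40950 + 160) + 1681 = -40790 + 1681 = -39109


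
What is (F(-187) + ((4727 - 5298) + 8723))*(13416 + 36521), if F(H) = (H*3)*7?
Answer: 210983825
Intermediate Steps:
F(H) = 21*H (F(H) = (3*H)*7 = 21*H)
(F(-187) + ((4727 - 5298) + 8723))*(13416 + 36521) = (21*(-187) + ((4727 - 5298) + 8723))*(13416 + 36521) = (-3927 + (-571 + 8723))*49937 = (-3927 + 8152)*49937 = 4225*49937 = 210983825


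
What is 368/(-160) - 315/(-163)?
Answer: -599/1630 ≈ -0.36748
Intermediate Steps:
368/(-160) - 315/(-163) = 368*(-1/160) - 315*(-1/163) = -23/10 + 315/163 = -599/1630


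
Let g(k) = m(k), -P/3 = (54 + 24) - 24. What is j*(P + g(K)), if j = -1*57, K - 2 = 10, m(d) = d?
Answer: 8550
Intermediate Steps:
K = 12 (K = 2 + 10 = 12)
P = -162 (P = -3*((54 + 24) - 24) = -3*(78 - 24) = -3*54 = -162)
j = -57
g(k) = k
j*(P + g(K)) = -57*(-162 + 12) = -57*(-150) = 8550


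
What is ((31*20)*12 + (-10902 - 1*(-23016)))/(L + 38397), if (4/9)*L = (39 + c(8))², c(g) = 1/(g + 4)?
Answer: 1251456/2677369 ≈ 0.46742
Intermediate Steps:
c(g) = 1/(4 + g)
L = 219961/64 (L = 9*(39 + 1/(4 + 8))²/4 = 9*(39 + 1/12)²/4 = 9*(469/12)²/4 = (9/4)*(219961/144) = 219961/64 ≈ 3436.9)
((31*20)*12 + (-10902 - 1*(-23016)))/(L + 38397) = ((31*20)*12 + (-10902 - 1*(-23016)))/(219961/64 + 38397) = (620*12 + (-10902 + 23016))/(2677369/64) = (7440 + 12114)*(64/2677369) = 19554*(64/2677369) = 1251456/2677369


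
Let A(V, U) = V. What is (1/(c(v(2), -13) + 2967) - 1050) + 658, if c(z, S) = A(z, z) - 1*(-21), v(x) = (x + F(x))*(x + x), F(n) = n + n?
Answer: -1180703/3012 ≈ -392.00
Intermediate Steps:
F(n) = 2*n
v(x) = 6*x² (v(x) = (x + 2*x)*(x + x) = (3*x)*(2*x) = 6*x²)
c(z, S) = 21 + z (c(z, S) = z - 1*(-21) = z + 21 = 21 + z)
(1/(c(v(2), -13) + 2967) - 1050) + 658 = (1/((21 + 6*2²) + 2967) - 1050) + 658 = (1/((21 + 6*4) + 2967) - 1050) + 658 = (1/((21 + 24) + 2967) - 1050) + 658 = (1/(45 + 2967) - 1050) + 658 = (1/3012 - 1050) + 658 = -3162599/3012 + 658 = -1180703/3012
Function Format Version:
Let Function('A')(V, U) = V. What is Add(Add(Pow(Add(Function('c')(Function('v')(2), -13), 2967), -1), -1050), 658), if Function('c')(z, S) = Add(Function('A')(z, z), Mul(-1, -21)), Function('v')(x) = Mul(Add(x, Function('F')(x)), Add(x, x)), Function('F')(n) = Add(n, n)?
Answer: Rational(-1180703, 3012) ≈ -392.00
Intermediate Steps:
Function('F')(n) = Mul(2, n)
Function('v')(x) = Mul(6, Pow(x, 2)) (Function('v')(x) = Mul(Add(x, Mul(2, x)), Add(x, x)) = Mul(Mul(3, x), Mul(2, x)) = Mul(6, Pow(x, 2)))
Function('c')(z, S) = Add(21, z) (Function('c')(z, S) = Add(z, Mul(-1, -21)) = Add(z, 21) = Add(21, z))
Add(Add(Pow(Add(Function('c')(Function('v')(2), -13), 2967), -1), -1050), 658) = Add(Add(Pow(Add(Add(21, Mul(6, Pow(2, 2))), 2967), -1), -1050), 658) = Add(Add(Pow(Add(Add(21, Mul(6, 4)), 2967), -1), -1050), 658) = Add(Add(Pow(Add(Add(21, 24), 2967), -1), -1050), 658) = Add(Add(Pow(Add(45, 2967), -1), -1050), 658) = Add(Add(Pow(3012, -1), -1050), 658) = Add(Add(Rational(1, 3012), -1050), 658) = Add(Rational(-3162599, 3012), 658) = Rational(-1180703, 3012)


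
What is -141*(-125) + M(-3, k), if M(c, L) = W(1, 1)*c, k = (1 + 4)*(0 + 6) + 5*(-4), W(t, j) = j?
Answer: 17622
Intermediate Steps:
k = 10 (k = 5*6 - 20 = 30 - 20 = 10)
M(c, L) = c (M(c, L) = 1*c = c)
-141*(-125) + M(-3, k) = -141*(-125) - 3 = 17625 - 3 = 17622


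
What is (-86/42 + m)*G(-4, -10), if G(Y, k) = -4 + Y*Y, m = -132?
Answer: -11260/7 ≈ -1608.6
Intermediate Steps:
G(Y, k) = -4 + Y²
(-86/42 + m)*G(-4, -10) = (-86/42 - 132)*(-4 + (-4)²) = (-86*1/42 - 132)*(-4 + 16) = (-43/21 - 132)*12 = -2815/21*12 = -11260/7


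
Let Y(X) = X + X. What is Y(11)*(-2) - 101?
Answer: -145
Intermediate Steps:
Y(X) = 2*X
Y(11)*(-2) - 101 = (2*11)*(-2) - 101 = 22*(-2) - 101 = -44 - 101 = -145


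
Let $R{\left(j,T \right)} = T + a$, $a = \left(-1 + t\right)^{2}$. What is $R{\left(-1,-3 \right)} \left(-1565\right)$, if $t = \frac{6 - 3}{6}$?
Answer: $\frac{17215}{4} \approx 4303.8$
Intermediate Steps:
$t = \frac{1}{2}$ ($t = 3 \cdot \frac{1}{6} = \frac{1}{2} \approx 0.5$)
$a = \frac{1}{4}$ ($a = \left(-1 + \frac{1}{2}\right)^{2} = \left(- \frac{1}{2}\right)^{2} = \frac{1}{4} \approx 0.25$)
$R{\left(j,T \right)} = \frac{1}{4} + T$ ($R{\left(j,T \right)} = T + \frac{1}{4} = \frac{1}{4} + T$)
$R{\left(-1,-3 \right)} \left(-1565\right) = \left(\frac{1}{4} - 3\right) \left(-1565\right) = \left(- \frac{11}{4}\right) \left(-1565\right) = \frac{17215}{4}$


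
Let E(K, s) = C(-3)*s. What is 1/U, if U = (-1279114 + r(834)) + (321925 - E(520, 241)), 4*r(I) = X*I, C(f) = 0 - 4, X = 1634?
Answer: -1/615536 ≈ -1.6246e-6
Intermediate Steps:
C(f) = -4
r(I) = 817*I/2 (r(I) = (1634*I)/4 = 817*I/2)
E(K, s) = -4*s
U = -615536 (U = (-1279114 + (817/2)*834) + (321925 - (-4)*241) = (-1279114 + 340689) + (321925 - 1*(-964)) = -938425 + (321925 + 964) = -938425 + 322889 = -615536)
1/U = 1/(-615536) = -1/615536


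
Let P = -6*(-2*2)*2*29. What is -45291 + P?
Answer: -43899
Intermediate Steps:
P = 1392 (P = -(-24)*2*29 = -6*(-8)*29 = 48*29 = 1392)
-45291 + P = -45291 + 1392 = -43899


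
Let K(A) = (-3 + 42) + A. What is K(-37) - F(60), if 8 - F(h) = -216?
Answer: -222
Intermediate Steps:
K(A) = 39 + A
F(h) = 224 (F(h) = 8 - 1*(-216) = 8 + 216 = 224)
K(-37) - F(60) = (39 - 37) - 1*224 = 2 - 224 = -222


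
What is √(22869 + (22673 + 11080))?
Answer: √56622 ≈ 237.95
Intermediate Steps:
√(22869 + (22673 + 11080)) = √(22869 + 33753) = √56622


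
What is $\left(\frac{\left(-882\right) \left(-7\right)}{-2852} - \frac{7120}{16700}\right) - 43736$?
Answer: $- \frac{52079977861}{1190710} \approx -43739.0$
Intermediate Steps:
$\left(\frac{\left(-882\right) \left(-7\right)}{-2852} - \frac{7120}{16700}\right) - 43736 = \left(6174 \left(- \frac{1}{2852}\right) - \frac{356}{835}\right) - 43736 = \left(- \frac{3087}{1426} - \frac{356}{835}\right) - 43736 = - \frac{3085301}{1190710} - 43736 = - \frac{52079977861}{1190710}$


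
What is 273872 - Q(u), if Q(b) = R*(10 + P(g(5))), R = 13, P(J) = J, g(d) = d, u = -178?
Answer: 273677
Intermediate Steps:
Q(b) = 195 (Q(b) = 13*(10 + 5) = 13*15 = 195)
273872 - Q(u) = 273872 - 1*195 = 273872 - 195 = 273677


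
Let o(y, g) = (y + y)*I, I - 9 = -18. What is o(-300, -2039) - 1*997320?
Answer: -991920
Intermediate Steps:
I = -9 (I = 9 - 18 = -9)
o(y, g) = -18*y (o(y, g) = (y + y)*(-9) = (2*y)*(-9) = -18*y)
o(-300, -2039) - 1*997320 = -18*(-300) - 1*997320 = 5400 - 997320 = -991920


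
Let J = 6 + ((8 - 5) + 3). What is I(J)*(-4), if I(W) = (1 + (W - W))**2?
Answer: -4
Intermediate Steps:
J = 12 (J = 6 + (3 + 3) = 6 + 6 = 12)
I(W) = 1 (I(W) = (1 + 0)**2 = 1**2 = 1)
I(J)*(-4) = 1*(-4) = -4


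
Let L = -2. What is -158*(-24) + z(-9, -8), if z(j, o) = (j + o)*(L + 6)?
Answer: 3724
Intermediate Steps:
z(j, o) = 4*j + 4*o (z(j, o) = (j + o)*(-2 + 6) = (j + o)*4 = 4*j + 4*o)
-158*(-24) + z(-9, -8) = -158*(-24) + (4*(-9) + 4*(-8)) = 3792 + (-36 - 32) = 3792 - 68 = 3724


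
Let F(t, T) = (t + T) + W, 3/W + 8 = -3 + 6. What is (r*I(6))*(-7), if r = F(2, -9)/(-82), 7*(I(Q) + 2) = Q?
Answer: 152/205 ≈ 0.74146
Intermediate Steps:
W = -⅗ (W = 3/(-8 + (-3 + 6)) = 3/(-8 + 3) = 3/(-5) = 3*(-⅕) = -⅗ ≈ -0.60000)
F(t, T) = -⅗ + T + t (F(t, T) = (t + T) - ⅗ = (T + t) - ⅗ = -⅗ + T + t)
I(Q) = -2 + Q/7
r = 19/205 (r = (-⅗ - 9 + 2)/(-82) = -38/5*(-1/82) = 19/205 ≈ 0.092683)
(r*I(6))*(-7) = (19*(-2 + (⅐)*6)/205)*(-7) = (19*(-2 + 6/7)/205)*(-7) = ((19/205)*(-8/7))*(-7) = -152/1435*(-7) = 152/205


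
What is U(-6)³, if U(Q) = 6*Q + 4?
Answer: -32768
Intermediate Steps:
U(Q) = 4 + 6*Q
U(-6)³ = (4 + 6*(-6))³ = (4 - 36)³ = (-32)³ = -32768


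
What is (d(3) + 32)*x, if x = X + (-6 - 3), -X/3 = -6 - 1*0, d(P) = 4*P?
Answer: 396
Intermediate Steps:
X = 18 (X = -3*(-6 - 1*0) = -3*(-6 + 0) = -3*(-6) = 18)
x = 9 (x = 18 + (-6 - 3) = 18 - 9 = 9)
(d(3) + 32)*x = (4*3 + 32)*9 = (12 + 32)*9 = 44*9 = 396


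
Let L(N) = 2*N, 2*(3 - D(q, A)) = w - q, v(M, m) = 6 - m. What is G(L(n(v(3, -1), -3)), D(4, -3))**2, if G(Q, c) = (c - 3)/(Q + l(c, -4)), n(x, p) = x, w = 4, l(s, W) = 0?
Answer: 0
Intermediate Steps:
D(q, A) = 1 + q/2 (D(q, A) = 3 - (4 - q)/2 = 3 + (-2 + q/2) = 1 + q/2)
G(Q, c) = (-3 + c)/Q (G(Q, c) = (c - 3)/(Q + 0) = (-3 + c)/Q)
G(L(n(v(3, -1), -3)), D(4, -3))**2 = ((-3 + (1 + (1/2)*4))/((2*(6 - 1*(-1)))))**2 = ((-3 + (1 + 2))/((2*(6 + 1))))**2 = ((-3 + 3)/((2*7)))**2 = (0/14)**2 = ((1/14)*0)**2 = 0**2 = 0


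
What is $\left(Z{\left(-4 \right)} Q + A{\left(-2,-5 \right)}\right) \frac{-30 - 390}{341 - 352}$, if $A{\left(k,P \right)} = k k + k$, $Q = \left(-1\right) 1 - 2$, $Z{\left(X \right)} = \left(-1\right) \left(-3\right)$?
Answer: $- \frac{2940}{11} \approx -267.27$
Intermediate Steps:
$Z{\left(X \right)} = 3$
$Q = -3$ ($Q = -1 - 2 = -3$)
$A{\left(k,P \right)} = k + k^{2}$ ($A{\left(k,P \right)} = k^{2} + k = k + k^{2}$)
$\left(Z{\left(-4 \right)} Q + A{\left(-2,-5 \right)}\right) \frac{-30 - 390}{341 - 352} = \left(3 \left(-3\right) - 2 \left(1 - 2\right)\right) \frac{-30 - 390}{341 - 352} = \left(-9 - -2\right) \left(- \frac{420}{-11}\right) = \left(-9 + 2\right) \left(\left(-420\right) \left(- \frac{1}{11}\right)\right) = \left(-7\right) \frac{420}{11} = - \frac{2940}{11}$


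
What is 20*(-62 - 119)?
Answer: -3620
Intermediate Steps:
20*(-62 - 119) = 20*(-181) = -3620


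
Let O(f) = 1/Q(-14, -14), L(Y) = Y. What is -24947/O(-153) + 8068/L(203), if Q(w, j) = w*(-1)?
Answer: -70891306/203 ≈ -3.4922e+5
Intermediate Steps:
Q(w, j) = -w
O(f) = 1/14 (O(f) = 1/(-1*(-14)) = 1/14)
-24947/O(-153) + 8068/L(203) = -24947/1/14 + 8068/203 = -24947*14 + 8068*(1/203) = -349258 + 8068/203 = -70891306/203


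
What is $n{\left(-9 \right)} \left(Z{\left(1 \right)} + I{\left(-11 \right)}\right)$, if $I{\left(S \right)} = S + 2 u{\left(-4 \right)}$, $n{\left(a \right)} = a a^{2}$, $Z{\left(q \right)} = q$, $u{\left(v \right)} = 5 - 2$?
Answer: $2916$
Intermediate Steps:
$u{\left(v \right)} = 3$ ($u{\left(v \right)} = 5 - 2 = 3$)
$n{\left(a \right)} = a^{3}$
$I{\left(S \right)} = 6 + S$ ($I{\left(S \right)} = S + 2 \cdot 3 = S + 6 = 6 + S$)
$n{\left(-9 \right)} \left(Z{\left(1 \right)} + I{\left(-11 \right)}\right) = \left(-9\right)^{3} \left(1 + \left(6 - 11\right)\right) = - 729 \left(1 - 5\right) = \left(-729\right) \left(-4\right) = 2916$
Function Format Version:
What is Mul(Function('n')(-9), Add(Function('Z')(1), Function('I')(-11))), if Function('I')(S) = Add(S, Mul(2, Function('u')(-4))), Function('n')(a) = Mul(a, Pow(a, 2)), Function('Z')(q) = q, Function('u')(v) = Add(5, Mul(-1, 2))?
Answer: 2916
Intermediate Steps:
Function('u')(v) = 3 (Function('u')(v) = Add(5, -2) = 3)
Function('n')(a) = Pow(a, 3)
Function('I')(S) = Add(6, S) (Function('I')(S) = Add(S, Mul(2, 3)) = Add(S, 6) = Add(6, S))
Mul(Function('n')(-9), Add(Function('Z')(1), Function('I')(-11))) = Mul(Pow(-9, 3), Add(1, Add(6, -11))) = Mul(-729, Add(1, -5)) = Mul(-729, -4) = 2916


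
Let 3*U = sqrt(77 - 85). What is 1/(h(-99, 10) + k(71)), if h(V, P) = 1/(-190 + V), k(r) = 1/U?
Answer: -2312/751697 + 501126*I*sqrt(2)/751697 ≈ -0.0030757 + 0.9428*I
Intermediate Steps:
U = 2*I*sqrt(2)/3 (U = sqrt(77 - 85)/3 = sqrt(-8)/3 = (2*I*sqrt(2))/3 = 2*I*sqrt(2)/3 ≈ 0.94281*I)
k(r) = -3*I*sqrt(2)/4 (k(r) = 1/(2*I*sqrt(2)/3) = -3*I*sqrt(2)/4)
1/(h(-99, 10) + k(71)) = 1/(1/(-190 - 99) - 3*I*sqrt(2)/4) = 1/(1/(-289) - 3*I*sqrt(2)/4) = 1/(-1/289 - 3*I*sqrt(2)/4)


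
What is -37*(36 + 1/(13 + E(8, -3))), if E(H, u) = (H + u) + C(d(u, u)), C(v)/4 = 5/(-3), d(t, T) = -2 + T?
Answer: -45399/34 ≈ -1335.3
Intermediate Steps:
C(v) = -20/3 (C(v) = 4*(5/(-3)) = 4*(5*(-1/3)) = 4*(-5/3) = -20/3)
E(H, u) = -20/3 + H + u (E(H, u) = (H + u) - 20/3 = -20/3 + H + u)
-37*(36 + 1/(13 + E(8, -3))) = -37*(36 + 1/(13 + (-20/3 + 8 - 3))) = -37*(36 + 1/(13 - 5/3)) = -37*(36 + 1/(34/3)) = -37*(36 + 3/34) = -37*1227/34 = -45399/34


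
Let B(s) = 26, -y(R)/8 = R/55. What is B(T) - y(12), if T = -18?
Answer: 1526/55 ≈ 27.745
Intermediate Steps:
y(R) = -8*R/55
B(T) - y(12) = 26 - (-8)*12/55 = 26 - 1*(-96/55) = 26 + 96/55 = 1526/55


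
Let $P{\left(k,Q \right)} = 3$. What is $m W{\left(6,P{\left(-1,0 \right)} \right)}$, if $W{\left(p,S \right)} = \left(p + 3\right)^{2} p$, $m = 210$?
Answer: $102060$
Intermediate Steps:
$W{\left(p,S \right)} = p \left(3 + p\right)^{2}$ ($W{\left(p,S \right)} = \left(3 + p\right)^{2} p = p \left(3 + p\right)^{2}$)
$m W{\left(6,P{\left(-1,0 \right)} \right)} = 210 \cdot 6 \left(3 + 6\right)^{2} = 210 \cdot 6 \cdot 9^{2} = 210 \cdot 6 \cdot 81 = 210 \cdot 486 = 102060$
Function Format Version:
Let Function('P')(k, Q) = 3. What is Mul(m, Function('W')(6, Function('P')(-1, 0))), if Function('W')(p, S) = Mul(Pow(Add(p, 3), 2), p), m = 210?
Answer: 102060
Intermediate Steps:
Function('W')(p, S) = Mul(p, Pow(Add(3, p), 2)) (Function('W')(p, S) = Mul(Pow(Add(3, p), 2), p) = Mul(p, Pow(Add(3, p), 2)))
Mul(m, Function('W')(6, Function('P')(-1, 0))) = Mul(210, Mul(6, Pow(Add(3, 6), 2))) = Mul(210, Mul(6, Pow(9, 2))) = Mul(210, Mul(6, 81)) = Mul(210, 486) = 102060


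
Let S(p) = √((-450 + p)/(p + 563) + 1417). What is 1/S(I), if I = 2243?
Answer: √11161973370/3977895 ≈ 0.026559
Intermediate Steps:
S(p) = √(1417 + (-450 + p)/(563 + p)) (S(p) = √((-450 + p)/(563 + p) + 1417) = √(1417 + (-450 + p)/(563 + p)))
1/S(I) = 1/(√((797321 + 1418*2243)/(563 + 2243))) = 1/(√((797321 + 3180574)/2806)) = 1/(√((1/2806)*3977895)) = 1/(√(3977895/2806)) = 1/(√11161973370/2806) = √11161973370/3977895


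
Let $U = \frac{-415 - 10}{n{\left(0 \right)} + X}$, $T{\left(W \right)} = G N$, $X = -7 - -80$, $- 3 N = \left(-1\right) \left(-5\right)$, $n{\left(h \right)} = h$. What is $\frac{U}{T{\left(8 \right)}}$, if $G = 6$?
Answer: $\frac{85}{146} \approx 0.58219$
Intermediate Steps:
$N = - \frac{5}{3}$ ($N = - \frac{\left(-1\right) \left(-5\right)}{3} = \left(- \frac{1}{3}\right) 5 = - \frac{5}{3} \approx -1.6667$)
$X = 73$ ($X = -7 + 80 = 73$)
$T{\left(W \right)} = -10$ ($T{\left(W \right)} = 6 \left(- \frac{5}{3}\right) = -10$)
$U = - \frac{425}{73}$ ($U = \frac{-415 - 10}{0 + 73} = - \frac{425}{73} \approx -5.8219$)
$\frac{U}{T{\left(8 \right)}} = - \frac{425}{73 \left(-10\right)} = \left(- \frac{425}{73}\right) \left(- \frac{1}{10}\right) = \frac{85}{146}$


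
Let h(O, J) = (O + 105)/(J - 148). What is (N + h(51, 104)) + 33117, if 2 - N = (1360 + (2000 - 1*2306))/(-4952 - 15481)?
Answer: 7443140504/224763 ≈ 33116.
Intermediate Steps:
h(O, J) = (105 + O)/(-148 + J)
N = 41920/20433 (N = 2 - (1360 + (2000 - 1*2306))/(-4952 - 15481) = 2 - (1360 + (2000 - 2306))/(-20433) = 2 - (1360 - 306)*(-1)/20433 = 2 - 1054*(-1)/20433 = 2 - 1*(-1054/20433) = 2 + 1054/20433 = 41920/20433 ≈ 2.0516)
(N + h(51, 104)) + 33117 = (41920/20433 + (105 + 51)/(-148 + 104)) + 33117 = (41920/20433 + 156/(-44)) + 33117 = (41920/20433 - 1/44*156) + 33117 = (41920/20433 - 39/11) + 33117 = -335767/224763 + 33117 = 7443140504/224763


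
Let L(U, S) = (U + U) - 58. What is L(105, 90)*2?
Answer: 304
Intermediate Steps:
L(U, S) = -58 + 2*U (L(U, S) = 2*U - 58 = -58 + 2*U)
L(105, 90)*2 = (-58 + 2*105)*2 = (-58 + 210)*2 = 152*2 = 304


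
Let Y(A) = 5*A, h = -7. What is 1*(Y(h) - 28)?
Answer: -63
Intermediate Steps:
1*(Y(h) - 28) = 1*(5*(-7) - 28) = 1*(-35 - 28) = 1*(-63) = -63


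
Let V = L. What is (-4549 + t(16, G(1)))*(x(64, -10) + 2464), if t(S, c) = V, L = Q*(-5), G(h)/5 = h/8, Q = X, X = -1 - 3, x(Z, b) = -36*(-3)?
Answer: -11648588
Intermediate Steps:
x(Z, b) = 108
X = -4
Q = -4
G(h) = 5*h/8 (G(h) = 5*(h/8) = 5*h/8)
L = 20 (L = -4*(-5) = 20)
V = 20
t(S, c) = 20
(-4549 + t(16, G(1)))*(x(64, -10) + 2464) = (-4549 + 20)*(108 + 2464) = -4529*2572 = -11648588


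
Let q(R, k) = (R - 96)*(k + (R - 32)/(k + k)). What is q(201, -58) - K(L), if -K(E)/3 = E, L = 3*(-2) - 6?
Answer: -728361/116 ≈ -6279.0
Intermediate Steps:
L = -12 (L = -6 - 6 = -12)
K(E) = -3*E
q(R, k) = (-96 + R)*(k + (-32 + R)/(2*k)) (q(R, k) = (-96 + R)*(k + (-32 + R)/((2*k))) = (-96 + R)*(k + (-32 + R)*(1/(2*k))) = (-96 + R)*(k + (-32 + R)/(2*k)))
q(201, -58) - K(L) = (1/2)*(3072 + 201**2 - 128*201 + 2*(-58)**2*(-96 + 201))/(-58) - (-3)*(-12) = (1/2)*(-1/58)*(3072 + 40401 - 25728 + 2*3364*105) - 1*36 = (1/2)*(-1/58)*(3072 + 40401 - 25728 + 706440) - 36 = (1/2)*(-1/58)*724185 - 36 = -724185/116 - 36 = -728361/116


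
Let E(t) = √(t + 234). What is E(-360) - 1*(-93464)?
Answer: 93464 + 3*I*√14 ≈ 93464.0 + 11.225*I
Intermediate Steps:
E(t) = √(234 + t)
E(-360) - 1*(-93464) = √(234 - 360) - 1*(-93464) = √(-126) + 93464 = 3*I*√14 + 93464 = 93464 + 3*I*√14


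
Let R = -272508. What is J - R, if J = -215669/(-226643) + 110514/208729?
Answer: 12891596957890679/47306966747 ≈ 2.7251e+5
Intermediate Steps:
J = 70063599203/47306966747 (J = -215669*(-1/226643) + 110514*(1/208729) = 215669/226643 + 110514/208729 = 70063599203/47306966747 ≈ 1.4810)
J - R = 70063599203/47306966747 - 1*(-272508) = 70063599203/47306966747 + 272508 = 12891596957890679/47306966747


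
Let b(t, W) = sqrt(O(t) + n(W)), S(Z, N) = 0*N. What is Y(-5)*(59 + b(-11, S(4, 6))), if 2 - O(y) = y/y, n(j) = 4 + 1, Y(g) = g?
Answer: -295 - 5*sqrt(6) ≈ -307.25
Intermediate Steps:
n(j) = 5
O(y) = 1 (O(y) = 2 - y/y = 2 - 1*1 = 2 - 1 = 1)
S(Z, N) = 0
b(t, W) = sqrt(6) (b(t, W) = sqrt(1 + 5) = sqrt(6))
Y(-5)*(59 + b(-11, S(4, 6))) = -5*(59 + sqrt(6)) = -295 - 5*sqrt(6)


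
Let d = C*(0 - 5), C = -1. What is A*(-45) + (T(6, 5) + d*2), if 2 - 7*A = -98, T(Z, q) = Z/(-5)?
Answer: -22192/35 ≈ -634.06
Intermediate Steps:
T(Z, q) = -Z/5 (T(Z, q) = Z*(-⅕) = -Z/5)
A = 100/7 (A = 2/7 - ⅐*(-98) = 2/7 + 14 = 100/7 ≈ 14.286)
d = 5 (d = -(0 - 5) = -1*(-5) = 5)
A*(-45) + (T(6, 5) + d*2) = (100/7)*(-45) + (-⅕*6 + 5*2) = -4500/7 + (-6/5 + 10) = -4500/7 + 44/5 = -22192/35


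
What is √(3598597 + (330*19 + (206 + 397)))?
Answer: √3605470 ≈ 1898.8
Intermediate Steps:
√(3598597 + (330*19 + (206 + 397))) = √(3598597 + (6270 + 603)) = √(3598597 + 6873) = √3605470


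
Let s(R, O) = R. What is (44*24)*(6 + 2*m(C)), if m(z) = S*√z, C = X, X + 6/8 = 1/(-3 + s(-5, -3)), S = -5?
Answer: 6336 - 2640*I*√14 ≈ 6336.0 - 9878.0*I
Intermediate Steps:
X = -7/8 (X = -¾ + 1/(-3 - 5) = -¾ + 1/(-8) = -¾ - ⅛ = -7/8 ≈ -0.87500)
C = -7/8 ≈ -0.87500
m(z) = -5*√z
(44*24)*(6 + 2*m(C)) = (44*24)*(6 + 2*(-5*I*√14/4)) = 1056*(6 + 2*(-5*I*√14/4)) = 1056*(6 - 5*I*√14/2) = 6336 - 2640*I*√14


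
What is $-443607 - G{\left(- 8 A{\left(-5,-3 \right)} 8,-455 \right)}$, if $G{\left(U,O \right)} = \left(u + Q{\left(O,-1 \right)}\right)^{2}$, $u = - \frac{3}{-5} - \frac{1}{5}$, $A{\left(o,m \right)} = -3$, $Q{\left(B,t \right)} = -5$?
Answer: $- \frac{11090704}{25} \approx -4.4363 \cdot 10^{5}$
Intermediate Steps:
$u = \frac{2}{5}$ ($u = \left(-3\right) \left(- \frac{1}{5}\right) - \frac{1}{5} = \frac{3}{5} - \frac{1}{5} = \frac{2}{5} \approx 0.4$)
$G{\left(U,O \right)} = \frac{529}{25}$ ($G{\left(U,O \right)} = \left(\frac{2}{5} - 5\right)^{2} = \left(- \frac{23}{5}\right)^{2} = \frac{529}{25}$)
$-443607 - G{\left(- 8 A{\left(-5,-3 \right)} 8,-455 \right)} = -443607 - \frac{529}{25} = - \frac{11090704}{25}$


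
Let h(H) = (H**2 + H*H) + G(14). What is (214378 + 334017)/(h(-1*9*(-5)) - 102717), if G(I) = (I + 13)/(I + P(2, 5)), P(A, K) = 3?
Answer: -9322715/1677312 ≈ -5.5581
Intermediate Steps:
G(I) = (13 + I)/(3 + I) (G(I) = (I + 13)/(I + 3) = (13 + I)/(3 + I))
h(H) = 27/17 + 2*H**2 (h(H) = (H**2 + H*H) + (13 + 14)/(3 + 14) = (H**2 + H**2) + 27/17 = 2*H**2 + (1/17)*27 = 2*H**2 + 27/17 = 27/17 + 2*H**2)
(214378 + 334017)/(h(-1*9*(-5)) - 102717) = (214378 + 334017)/((27/17 + 2*(-1*9*(-5))**2) - 102717) = 548395/((27/17 + 2*(-9*(-5))**2) - 102717) = 548395/((27/17 + 2*45**2) - 102717) = 548395/((27/17 + 2*2025) - 102717) = 548395/((27/17 + 4050) - 102717) = 548395/(68877/17 - 102717) = 548395/(-1677312/17) = 548395*(-17/1677312) = -9322715/1677312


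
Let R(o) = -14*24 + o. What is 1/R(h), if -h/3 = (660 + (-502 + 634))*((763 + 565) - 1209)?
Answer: -1/283080 ≈ -3.5326e-6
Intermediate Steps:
h = -282744 (h = -3*(660 + (-502 + 634))*((763 + 565) - 1209) = -3*(660 + 132)*(1328 - 1209) = -2376*119 = -3*94248 = -282744)
R(o) = -336 + o
1/R(h) = 1/(-336 - 282744) = 1/(-283080) = -1/283080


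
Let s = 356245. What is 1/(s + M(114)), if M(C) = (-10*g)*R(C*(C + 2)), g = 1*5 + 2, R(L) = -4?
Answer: 1/356525 ≈ 2.8049e-6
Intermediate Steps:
g = 7 (g = 5 + 2 = 7)
M(C) = 280 (M(C) = -10*7*(-4) = -70*(-4) = 280)
1/(s + M(114)) = 1/(356245 + 280) = 1/356525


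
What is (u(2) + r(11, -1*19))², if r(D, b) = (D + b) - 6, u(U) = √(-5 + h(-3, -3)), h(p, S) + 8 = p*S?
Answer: 192 - 56*I ≈ 192.0 - 56.0*I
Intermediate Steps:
h(p, S) = -8 + S*p (h(p, S) = -8 + p*S = -8 + S*p)
u(U) = 2*I (u(U) = √(-5 + (-8 - 3*(-3))) = √(-5 + (-8 + 9)) = √(-5 + 1) = √(-4) = 2*I)
r(D, b) = -6 + D + b
(u(2) + r(11, -1*19))² = (2*I + (-6 + 11 - 1*19))² = (2*I + (-6 + 11 - 19))² = (2*I - 14)² = (-14 + 2*I)²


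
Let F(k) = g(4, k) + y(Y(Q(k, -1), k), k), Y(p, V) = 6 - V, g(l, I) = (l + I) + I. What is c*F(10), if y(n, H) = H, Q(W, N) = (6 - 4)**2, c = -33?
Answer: -1122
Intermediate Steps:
g(l, I) = l + 2*I (g(l, I) = (I + l) + I = l + 2*I)
Q(W, N) = 4 (Q(W, N) = 2**2 = 4)
F(k) = 4 + 3*k (F(k) = (4 + 2*k) + k = 4 + 3*k)
c*F(10) = -33*(4 + 3*10) = -33*(4 + 30) = -33*34 = -1122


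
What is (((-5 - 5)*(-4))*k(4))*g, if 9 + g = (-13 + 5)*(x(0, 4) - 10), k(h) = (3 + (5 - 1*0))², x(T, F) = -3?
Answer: 243200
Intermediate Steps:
k(h) = 64 (k(h) = (3 + (5 + 0))² = (3 + 5)² = 8² = 64)
g = 95 (g = -9 + (-13 + 5)*(-3 - 10) = -9 - 8*(-13) = -9 + 104 = 95)
(((-5 - 5)*(-4))*k(4))*g = (((-5 - 5)*(-4))*64)*95 = (-10*(-4)*64)*95 = (40*64)*95 = 2560*95 = 243200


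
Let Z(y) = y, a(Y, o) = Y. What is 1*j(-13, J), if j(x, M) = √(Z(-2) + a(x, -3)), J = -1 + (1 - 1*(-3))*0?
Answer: I*√15 ≈ 3.873*I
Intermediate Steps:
J = -1 (J = -1 + (1 + 3)*0 = -1 + 4*0 = -1 + 0 = -1)
j(x, M) = √(-2 + x)
1*j(-13, J) = 1*√(-2 - 13) = 1*√(-15) = 1*(I*√15) = I*√15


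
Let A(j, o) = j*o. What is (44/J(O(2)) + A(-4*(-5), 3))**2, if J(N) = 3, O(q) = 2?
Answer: 50176/9 ≈ 5575.1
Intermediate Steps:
(44/J(O(2)) + A(-4*(-5), 3))**2 = (44/3 - 4*(-5)*3)**2 = (44*(1/3) + 20*3)**2 = (44/3 + 60)**2 = (224/3)**2 = 50176/9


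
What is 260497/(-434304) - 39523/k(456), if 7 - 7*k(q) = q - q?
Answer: -17165257489/434304 ≈ -39524.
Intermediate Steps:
k(q) = 1 (k(q) = 1 - (q - q)/7 = 1 - 1/7*0 = 1 + 0 = 1)
260497/(-434304) - 39523/k(456) = 260497/(-434304) - 39523/1 = 260497*(-1/434304) - 39523*1 = -260497/434304 - 39523 = -17165257489/434304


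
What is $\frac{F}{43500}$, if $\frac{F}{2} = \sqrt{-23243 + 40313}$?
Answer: $\frac{\sqrt{17070}}{21750} \approx 0.006007$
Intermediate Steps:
$F = 2 \sqrt{17070}$ ($F = 2 \sqrt{-23243 + 40313} = 2 \sqrt{17070} \approx 261.3$)
$\frac{F}{43500} = \frac{2 \sqrt{17070}}{43500} = 2 \sqrt{17070} \cdot \frac{1}{43500} = \frac{\sqrt{17070}}{21750}$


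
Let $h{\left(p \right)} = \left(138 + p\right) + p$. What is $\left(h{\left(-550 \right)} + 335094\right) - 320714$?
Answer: $13418$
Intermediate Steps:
$h{\left(p \right)} = 138 + 2 p$
$\left(h{\left(-550 \right)} + 335094\right) - 320714 = \left(\left(138 + 2 \left(-550\right)\right) + 335094\right) - 320714 = \left(\left(138 - 1100\right) + 335094\right) - 320714 = \left(-962 + 335094\right) - 320714 = 334132 - 320714 = 13418$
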